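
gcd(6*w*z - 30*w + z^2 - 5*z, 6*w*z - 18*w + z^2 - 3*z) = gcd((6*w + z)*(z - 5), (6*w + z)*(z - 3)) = 6*w + z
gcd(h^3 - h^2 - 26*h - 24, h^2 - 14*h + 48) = h - 6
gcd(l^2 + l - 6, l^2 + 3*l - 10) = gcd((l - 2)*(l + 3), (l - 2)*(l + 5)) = l - 2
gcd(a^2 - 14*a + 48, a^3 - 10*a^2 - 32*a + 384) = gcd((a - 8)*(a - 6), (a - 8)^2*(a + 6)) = a - 8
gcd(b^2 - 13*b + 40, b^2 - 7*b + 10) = b - 5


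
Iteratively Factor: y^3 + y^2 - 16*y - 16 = (y + 4)*(y^2 - 3*y - 4) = (y - 4)*(y + 4)*(y + 1)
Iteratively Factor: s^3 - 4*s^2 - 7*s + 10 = (s - 5)*(s^2 + s - 2) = (s - 5)*(s - 1)*(s + 2)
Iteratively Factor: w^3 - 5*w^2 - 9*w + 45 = (w - 5)*(w^2 - 9) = (w - 5)*(w - 3)*(w + 3)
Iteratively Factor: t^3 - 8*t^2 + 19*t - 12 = (t - 4)*(t^2 - 4*t + 3) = (t - 4)*(t - 1)*(t - 3)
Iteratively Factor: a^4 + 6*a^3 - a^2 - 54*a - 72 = (a + 2)*(a^3 + 4*a^2 - 9*a - 36) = (a - 3)*(a + 2)*(a^2 + 7*a + 12) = (a - 3)*(a + 2)*(a + 3)*(a + 4)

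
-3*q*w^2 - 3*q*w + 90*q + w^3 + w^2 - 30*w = (-3*q + w)*(w - 5)*(w + 6)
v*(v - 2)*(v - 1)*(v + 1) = v^4 - 2*v^3 - v^2 + 2*v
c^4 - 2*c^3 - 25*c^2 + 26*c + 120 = (c - 5)*(c - 3)*(c + 2)*(c + 4)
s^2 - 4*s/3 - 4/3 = (s - 2)*(s + 2/3)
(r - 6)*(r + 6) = r^2 - 36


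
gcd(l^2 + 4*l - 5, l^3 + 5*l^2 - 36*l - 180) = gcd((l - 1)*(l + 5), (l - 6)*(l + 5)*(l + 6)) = l + 5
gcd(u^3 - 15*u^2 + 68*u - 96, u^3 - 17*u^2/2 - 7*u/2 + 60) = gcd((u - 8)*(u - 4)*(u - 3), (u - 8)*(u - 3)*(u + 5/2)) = u^2 - 11*u + 24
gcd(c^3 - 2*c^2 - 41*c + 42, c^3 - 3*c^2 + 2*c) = c - 1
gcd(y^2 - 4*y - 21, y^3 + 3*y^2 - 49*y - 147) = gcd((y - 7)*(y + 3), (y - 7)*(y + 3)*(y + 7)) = y^2 - 4*y - 21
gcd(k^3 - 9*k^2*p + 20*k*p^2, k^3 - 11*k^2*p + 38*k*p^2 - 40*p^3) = k^2 - 9*k*p + 20*p^2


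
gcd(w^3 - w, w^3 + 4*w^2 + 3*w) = w^2 + w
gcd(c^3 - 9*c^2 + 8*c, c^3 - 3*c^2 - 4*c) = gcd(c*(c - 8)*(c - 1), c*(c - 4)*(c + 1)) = c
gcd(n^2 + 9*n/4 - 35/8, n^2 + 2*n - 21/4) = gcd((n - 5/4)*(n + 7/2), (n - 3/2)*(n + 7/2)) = n + 7/2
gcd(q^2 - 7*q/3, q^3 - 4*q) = q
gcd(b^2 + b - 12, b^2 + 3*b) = 1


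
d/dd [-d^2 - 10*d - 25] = -2*d - 10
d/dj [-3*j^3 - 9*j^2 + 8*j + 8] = -9*j^2 - 18*j + 8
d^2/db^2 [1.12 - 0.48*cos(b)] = 0.48*cos(b)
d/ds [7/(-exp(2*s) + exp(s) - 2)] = (14*exp(s) - 7)*exp(s)/(exp(2*s) - exp(s) + 2)^2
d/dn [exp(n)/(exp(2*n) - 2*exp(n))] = -exp(n)/(exp(n) - 2)^2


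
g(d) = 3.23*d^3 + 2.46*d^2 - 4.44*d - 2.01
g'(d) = 9.69*d^2 + 4.92*d - 4.44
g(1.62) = 10.99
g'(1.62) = 28.96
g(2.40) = 46.16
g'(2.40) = 63.18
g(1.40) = 5.46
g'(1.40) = 21.44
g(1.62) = 10.99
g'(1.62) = 28.96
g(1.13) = 0.77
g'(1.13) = 13.49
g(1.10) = 0.38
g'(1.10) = 12.70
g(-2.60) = -30.61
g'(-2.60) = 48.27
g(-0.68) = 1.13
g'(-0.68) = -3.30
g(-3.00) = -53.76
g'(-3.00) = 68.01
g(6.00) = 757.59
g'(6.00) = 373.92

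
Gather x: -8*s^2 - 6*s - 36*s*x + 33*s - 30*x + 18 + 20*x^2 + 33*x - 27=-8*s^2 + 27*s + 20*x^2 + x*(3 - 36*s) - 9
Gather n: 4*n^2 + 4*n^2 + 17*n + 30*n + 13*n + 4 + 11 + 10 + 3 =8*n^2 + 60*n + 28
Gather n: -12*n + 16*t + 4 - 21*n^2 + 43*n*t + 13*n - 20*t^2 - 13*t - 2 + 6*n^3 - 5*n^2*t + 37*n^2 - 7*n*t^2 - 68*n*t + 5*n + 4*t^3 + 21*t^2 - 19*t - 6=6*n^3 + n^2*(16 - 5*t) + n*(-7*t^2 - 25*t + 6) + 4*t^3 + t^2 - 16*t - 4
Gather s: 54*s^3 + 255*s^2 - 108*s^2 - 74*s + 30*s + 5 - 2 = 54*s^3 + 147*s^2 - 44*s + 3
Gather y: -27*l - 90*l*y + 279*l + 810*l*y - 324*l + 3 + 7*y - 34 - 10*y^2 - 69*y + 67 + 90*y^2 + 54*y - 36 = -72*l + 80*y^2 + y*(720*l - 8)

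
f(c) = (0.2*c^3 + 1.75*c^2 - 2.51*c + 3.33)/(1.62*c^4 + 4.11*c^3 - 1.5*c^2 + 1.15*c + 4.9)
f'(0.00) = -0.67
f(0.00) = 0.68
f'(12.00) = -0.00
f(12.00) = 0.01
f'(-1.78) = -0.64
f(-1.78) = -1.39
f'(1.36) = -0.17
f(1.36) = 0.19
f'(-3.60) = 0.76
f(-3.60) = 0.42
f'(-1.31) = -6.38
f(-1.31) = -2.51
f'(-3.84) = 0.42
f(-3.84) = 0.28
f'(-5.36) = 0.05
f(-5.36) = 0.05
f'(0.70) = -0.36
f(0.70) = 0.37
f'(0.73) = -0.36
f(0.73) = 0.36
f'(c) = (0.6*c^2 + 3.5*c - 2.51)/(1.62*c^4 + 4.11*c^3 - 1.5*c^2 + 1.15*c + 4.9) + (-6.48*c^3 - 12.33*c^2 + 3.0*c - 1.15)*(0.2*c^3 + 1.75*c^2 - 2.51*c + 3.33)/(1.62*c^4 + 4.11*c^3 - 1.5*c^2 + 1.15*c + 4.9)^2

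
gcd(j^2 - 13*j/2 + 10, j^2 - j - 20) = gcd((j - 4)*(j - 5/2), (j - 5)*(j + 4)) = 1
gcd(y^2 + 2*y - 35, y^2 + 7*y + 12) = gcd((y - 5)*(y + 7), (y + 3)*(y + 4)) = 1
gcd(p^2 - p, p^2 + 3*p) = p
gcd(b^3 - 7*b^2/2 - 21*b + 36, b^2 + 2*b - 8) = b + 4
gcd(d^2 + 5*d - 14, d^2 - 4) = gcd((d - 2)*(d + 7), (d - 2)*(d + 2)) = d - 2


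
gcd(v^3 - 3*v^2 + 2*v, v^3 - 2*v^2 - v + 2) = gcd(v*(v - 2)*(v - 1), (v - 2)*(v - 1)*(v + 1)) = v^2 - 3*v + 2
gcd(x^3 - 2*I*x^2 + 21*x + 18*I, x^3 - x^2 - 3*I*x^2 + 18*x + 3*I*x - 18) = x^2 - 3*I*x + 18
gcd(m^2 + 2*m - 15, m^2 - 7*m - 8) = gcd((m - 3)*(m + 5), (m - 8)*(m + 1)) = 1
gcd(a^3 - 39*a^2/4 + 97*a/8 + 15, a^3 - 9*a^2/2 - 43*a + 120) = a^2 - 21*a/2 + 20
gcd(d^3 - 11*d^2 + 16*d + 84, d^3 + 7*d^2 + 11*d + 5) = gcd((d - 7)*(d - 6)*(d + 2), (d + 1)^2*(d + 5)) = 1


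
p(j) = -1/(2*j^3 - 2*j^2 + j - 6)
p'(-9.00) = 0.00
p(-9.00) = 0.00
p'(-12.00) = 0.00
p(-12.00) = 0.00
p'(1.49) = 1.53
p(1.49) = 0.43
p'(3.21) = 0.03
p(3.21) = -0.02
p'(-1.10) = 0.09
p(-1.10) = 0.08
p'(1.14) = 0.21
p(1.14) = 0.22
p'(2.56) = 0.10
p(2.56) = -0.06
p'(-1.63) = 0.05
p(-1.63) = 0.05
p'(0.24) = 0.01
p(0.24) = 0.17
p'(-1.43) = 0.06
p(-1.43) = 0.06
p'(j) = -(-6*j^2 + 4*j - 1)/(2*j^3 - 2*j^2 + j - 6)^2 = (6*j^2 - 4*j + 1)/(2*j^3 - 2*j^2 + j - 6)^2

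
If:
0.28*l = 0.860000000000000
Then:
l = 3.07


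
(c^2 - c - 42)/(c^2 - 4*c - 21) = (c + 6)/(c + 3)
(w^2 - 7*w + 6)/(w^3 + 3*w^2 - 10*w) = (w^2 - 7*w + 6)/(w*(w^2 + 3*w - 10))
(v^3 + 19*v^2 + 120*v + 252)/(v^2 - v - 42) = (v^2 + 13*v + 42)/(v - 7)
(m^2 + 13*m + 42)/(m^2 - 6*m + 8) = (m^2 + 13*m + 42)/(m^2 - 6*m + 8)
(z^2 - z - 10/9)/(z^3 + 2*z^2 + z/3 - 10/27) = 3*(3*z - 5)/(9*z^2 + 12*z - 5)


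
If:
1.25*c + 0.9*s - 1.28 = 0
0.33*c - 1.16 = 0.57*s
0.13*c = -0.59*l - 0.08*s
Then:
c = 1.76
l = -0.25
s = -1.02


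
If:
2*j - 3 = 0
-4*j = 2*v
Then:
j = 3/2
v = -3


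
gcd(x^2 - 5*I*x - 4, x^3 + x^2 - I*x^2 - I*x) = x - I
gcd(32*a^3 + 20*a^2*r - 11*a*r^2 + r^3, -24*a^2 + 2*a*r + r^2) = -4*a + r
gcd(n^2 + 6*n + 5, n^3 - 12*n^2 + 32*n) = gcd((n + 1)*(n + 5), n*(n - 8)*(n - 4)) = 1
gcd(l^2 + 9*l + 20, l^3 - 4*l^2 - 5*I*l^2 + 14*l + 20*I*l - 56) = 1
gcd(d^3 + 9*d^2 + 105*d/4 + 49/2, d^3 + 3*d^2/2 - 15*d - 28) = d^2 + 11*d/2 + 7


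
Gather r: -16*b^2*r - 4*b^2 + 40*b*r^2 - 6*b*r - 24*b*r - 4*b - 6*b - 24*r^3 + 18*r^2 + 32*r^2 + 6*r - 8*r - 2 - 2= -4*b^2 - 10*b - 24*r^3 + r^2*(40*b + 50) + r*(-16*b^2 - 30*b - 2) - 4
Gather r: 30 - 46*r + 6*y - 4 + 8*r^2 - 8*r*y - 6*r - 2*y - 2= 8*r^2 + r*(-8*y - 52) + 4*y + 24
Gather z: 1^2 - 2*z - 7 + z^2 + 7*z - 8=z^2 + 5*z - 14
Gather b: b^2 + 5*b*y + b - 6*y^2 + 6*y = b^2 + b*(5*y + 1) - 6*y^2 + 6*y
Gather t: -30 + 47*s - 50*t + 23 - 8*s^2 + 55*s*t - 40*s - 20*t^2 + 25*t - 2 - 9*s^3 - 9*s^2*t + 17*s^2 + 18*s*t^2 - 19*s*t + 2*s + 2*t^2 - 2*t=-9*s^3 + 9*s^2 + 9*s + t^2*(18*s - 18) + t*(-9*s^2 + 36*s - 27) - 9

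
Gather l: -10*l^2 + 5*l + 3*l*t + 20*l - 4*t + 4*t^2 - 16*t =-10*l^2 + l*(3*t + 25) + 4*t^2 - 20*t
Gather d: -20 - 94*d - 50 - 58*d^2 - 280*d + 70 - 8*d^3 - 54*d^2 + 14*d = -8*d^3 - 112*d^2 - 360*d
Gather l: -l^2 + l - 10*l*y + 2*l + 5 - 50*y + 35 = -l^2 + l*(3 - 10*y) - 50*y + 40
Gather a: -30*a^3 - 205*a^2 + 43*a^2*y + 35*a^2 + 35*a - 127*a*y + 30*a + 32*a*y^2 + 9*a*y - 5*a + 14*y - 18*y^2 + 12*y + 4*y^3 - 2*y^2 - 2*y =-30*a^3 + a^2*(43*y - 170) + a*(32*y^2 - 118*y + 60) + 4*y^3 - 20*y^2 + 24*y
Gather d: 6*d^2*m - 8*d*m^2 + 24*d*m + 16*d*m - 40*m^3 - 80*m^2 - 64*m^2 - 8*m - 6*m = 6*d^2*m + d*(-8*m^2 + 40*m) - 40*m^3 - 144*m^2 - 14*m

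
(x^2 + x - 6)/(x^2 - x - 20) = (-x^2 - x + 6)/(-x^2 + x + 20)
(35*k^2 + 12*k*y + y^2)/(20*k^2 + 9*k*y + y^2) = (7*k + y)/(4*k + y)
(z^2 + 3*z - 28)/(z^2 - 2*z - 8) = (z + 7)/(z + 2)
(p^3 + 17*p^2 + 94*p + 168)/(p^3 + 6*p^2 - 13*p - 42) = (p^2 + 10*p + 24)/(p^2 - p - 6)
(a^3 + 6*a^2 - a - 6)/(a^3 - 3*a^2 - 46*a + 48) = (a + 1)/(a - 8)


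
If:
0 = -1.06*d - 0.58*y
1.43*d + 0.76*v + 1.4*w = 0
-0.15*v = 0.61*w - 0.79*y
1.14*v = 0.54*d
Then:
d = 0.00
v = 0.00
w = 0.00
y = 0.00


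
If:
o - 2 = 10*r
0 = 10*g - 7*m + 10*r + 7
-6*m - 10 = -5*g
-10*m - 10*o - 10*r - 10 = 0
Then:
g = -128/25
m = -89/15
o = 14/3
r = 4/15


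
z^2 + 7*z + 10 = (z + 2)*(z + 5)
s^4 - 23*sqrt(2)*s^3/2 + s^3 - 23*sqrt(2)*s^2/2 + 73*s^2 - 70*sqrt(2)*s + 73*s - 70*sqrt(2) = (s + 1)*(s - 7*sqrt(2))*(s - 5*sqrt(2)/2)*(s - 2*sqrt(2))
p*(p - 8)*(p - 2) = p^3 - 10*p^2 + 16*p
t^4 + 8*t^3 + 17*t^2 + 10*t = t*(t + 1)*(t + 2)*(t + 5)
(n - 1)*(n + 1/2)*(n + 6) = n^3 + 11*n^2/2 - 7*n/2 - 3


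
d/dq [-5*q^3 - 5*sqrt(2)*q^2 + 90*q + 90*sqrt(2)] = -15*q^2 - 10*sqrt(2)*q + 90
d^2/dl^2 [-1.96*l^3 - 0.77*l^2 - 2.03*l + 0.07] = -11.76*l - 1.54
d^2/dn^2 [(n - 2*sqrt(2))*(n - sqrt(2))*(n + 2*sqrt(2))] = 6*n - 2*sqrt(2)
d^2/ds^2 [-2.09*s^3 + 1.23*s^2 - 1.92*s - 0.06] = 2.46 - 12.54*s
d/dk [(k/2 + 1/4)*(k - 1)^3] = (k - 1)^2*(8*k + 1)/4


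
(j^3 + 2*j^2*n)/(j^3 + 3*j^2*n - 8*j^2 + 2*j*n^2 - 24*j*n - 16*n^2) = j^2/(j^2 + j*n - 8*j - 8*n)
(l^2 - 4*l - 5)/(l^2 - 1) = (l - 5)/(l - 1)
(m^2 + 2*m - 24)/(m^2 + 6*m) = (m - 4)/m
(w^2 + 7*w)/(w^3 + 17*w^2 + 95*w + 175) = w/(w^2 + 10*w + 25)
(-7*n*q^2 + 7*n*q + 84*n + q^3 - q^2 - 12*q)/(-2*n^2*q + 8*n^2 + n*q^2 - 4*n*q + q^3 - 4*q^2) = (-7*n*q - 21*n + q^2 + 3*q)/(-2*n^2 + n*q + q^2)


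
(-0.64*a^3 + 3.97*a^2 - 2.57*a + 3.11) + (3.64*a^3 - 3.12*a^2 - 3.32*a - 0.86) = 3.0*a^3 + 0.85*a^2 - 5.89*a + 2.25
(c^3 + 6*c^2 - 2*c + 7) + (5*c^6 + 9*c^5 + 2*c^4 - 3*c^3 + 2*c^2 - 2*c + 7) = 5*c^6 + 9*c^5 + 2*c^4 - 2*c^3 + 8*c^2 - 4*c + 14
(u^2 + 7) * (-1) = -u^2 - 7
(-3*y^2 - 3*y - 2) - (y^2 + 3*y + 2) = -4*y^2 - 6*y - 4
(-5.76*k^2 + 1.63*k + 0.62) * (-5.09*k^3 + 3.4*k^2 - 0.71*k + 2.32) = 29.3184*k^5 - 27.8807*k^4 + 6.4758*k^3 - 12.4125*k^2 + 3.3414*k + 1.4384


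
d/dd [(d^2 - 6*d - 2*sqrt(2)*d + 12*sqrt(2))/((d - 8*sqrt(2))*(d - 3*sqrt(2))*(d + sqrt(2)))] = (-d^4 + 4*sqrt(2)*d^3 + 12*d^3 - 96*sqrt(2)*d^2 - 14*d^2 + 96*sqrt(2)*d + 480*d - 600*sqrt(2) - 192)/(d^6 - 20*sqrt(2)*d^5 + 252*d^4 - 424*sqrt(2)*d^3 - 1244*d^2 + 2496*sqrt(2)*d + 4608)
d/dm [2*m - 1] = 2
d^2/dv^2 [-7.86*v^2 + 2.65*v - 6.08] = -15.7200000000000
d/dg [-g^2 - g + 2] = -2*g - 1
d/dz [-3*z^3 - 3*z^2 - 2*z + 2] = -9*z^2 - 6*z - 2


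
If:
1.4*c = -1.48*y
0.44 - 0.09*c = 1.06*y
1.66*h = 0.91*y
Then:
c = -0.48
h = 0.25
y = 0.46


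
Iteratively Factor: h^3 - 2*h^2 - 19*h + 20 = (h + 4)*(h^2 - 6*h + 5) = (h - 1)*(h + 4)*(h - 5)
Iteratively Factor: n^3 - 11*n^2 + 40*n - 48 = (n - 3)*(n^2 - 8*n + 16) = (n - 4)*(n - 3)*(n - 4)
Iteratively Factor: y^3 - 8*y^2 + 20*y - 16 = (y - 4)*(y^2 - 4*y + 4) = (y - 4)*(y - 2)*(y - 2)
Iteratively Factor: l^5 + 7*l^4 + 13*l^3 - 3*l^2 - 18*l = (l + 2)*(l^4 + 5*l^3 + 3*l^2 - 9*l) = l*(l + 2)*(l^3 + 5*l^2 + 3*l - 9) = l*(l + 2)*(l + 3)*(l^2 + 2*l - 3) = l*(l - 1)*(l + 2)*(l + 3)*(l + 3)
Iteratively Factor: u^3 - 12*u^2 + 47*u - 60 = (u - 4)*(u^2 - 8*u + 15) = (u - 5)*(u - 4)*(u - 3)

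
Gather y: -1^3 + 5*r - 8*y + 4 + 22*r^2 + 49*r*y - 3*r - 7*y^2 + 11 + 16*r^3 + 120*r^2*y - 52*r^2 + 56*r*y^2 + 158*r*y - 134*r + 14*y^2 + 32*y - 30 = 16*r^3 - 30*r^2 - 132*r + y^2*(56*r + 7) + y*(120*r^2 + 207*r + 24) - 16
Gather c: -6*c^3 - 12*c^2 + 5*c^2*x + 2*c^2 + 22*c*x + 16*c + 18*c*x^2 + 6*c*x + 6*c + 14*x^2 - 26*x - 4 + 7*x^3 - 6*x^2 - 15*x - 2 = -6*c^3 + c^2*(5*x - 10) + c*(18*x^2 + 28*x + 22) + 7*x^3 + 8*x^2 - 41*x - 6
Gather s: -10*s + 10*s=0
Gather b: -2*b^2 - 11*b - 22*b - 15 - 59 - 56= -2*b^2 - 33*b - 130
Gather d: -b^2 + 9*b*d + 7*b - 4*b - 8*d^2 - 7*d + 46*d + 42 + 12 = -b^2 + 3*b - 8*d^2 + d*(9*b + 39) + 54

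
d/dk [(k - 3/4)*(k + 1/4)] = 2*k - 1/2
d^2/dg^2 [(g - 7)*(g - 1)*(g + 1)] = 6*g - 14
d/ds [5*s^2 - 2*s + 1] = 10*s - 2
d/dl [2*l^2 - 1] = 4*l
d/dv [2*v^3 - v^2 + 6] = 2*v*(3*v - 1)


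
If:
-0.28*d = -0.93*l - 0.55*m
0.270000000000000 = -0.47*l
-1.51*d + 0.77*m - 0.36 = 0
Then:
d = 0.35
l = -0.57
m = 1.15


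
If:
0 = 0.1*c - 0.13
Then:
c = 1.30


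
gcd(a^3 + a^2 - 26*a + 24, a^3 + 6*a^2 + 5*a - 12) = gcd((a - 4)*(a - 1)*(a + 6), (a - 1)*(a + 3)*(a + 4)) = a - 1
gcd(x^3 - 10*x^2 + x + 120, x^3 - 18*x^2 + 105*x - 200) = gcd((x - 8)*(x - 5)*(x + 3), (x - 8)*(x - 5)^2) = x^2 - 13*x + 40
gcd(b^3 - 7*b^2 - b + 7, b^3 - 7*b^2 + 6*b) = b - 1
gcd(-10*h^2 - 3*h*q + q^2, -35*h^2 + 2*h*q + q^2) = -5*h + q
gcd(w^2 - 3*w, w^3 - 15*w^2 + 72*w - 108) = w - 3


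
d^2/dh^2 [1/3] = 0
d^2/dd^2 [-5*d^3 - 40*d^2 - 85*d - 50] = -30*d - 80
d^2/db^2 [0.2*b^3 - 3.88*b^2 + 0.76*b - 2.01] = 1.2*b - 7.76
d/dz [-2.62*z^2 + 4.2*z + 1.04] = 4.2 - 5.24*z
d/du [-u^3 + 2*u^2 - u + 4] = -3*u^2 + 4*u - 1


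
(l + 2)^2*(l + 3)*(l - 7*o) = l^4 - 7*l^3*o + 7*l^3 - 49*l^2*o + 16*l^2 - 112*l*o + 12*l - 84*o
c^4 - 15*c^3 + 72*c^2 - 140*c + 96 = (c - 8)*(c - 3)*(c - 2)^2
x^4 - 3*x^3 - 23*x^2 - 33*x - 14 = (x - 7)*(x + 1)^2*(x + 2)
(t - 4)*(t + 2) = t^2 - 2*t - 8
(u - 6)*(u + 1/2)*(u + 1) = u^3 - 9*u^2/2 - 17*u/2 - 3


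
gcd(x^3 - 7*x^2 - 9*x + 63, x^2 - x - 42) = x - 7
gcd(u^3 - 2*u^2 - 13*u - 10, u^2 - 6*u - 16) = u + 2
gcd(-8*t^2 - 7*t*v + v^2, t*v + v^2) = t + v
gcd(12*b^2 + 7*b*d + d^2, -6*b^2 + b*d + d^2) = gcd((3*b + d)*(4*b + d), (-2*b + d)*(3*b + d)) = 3*b + d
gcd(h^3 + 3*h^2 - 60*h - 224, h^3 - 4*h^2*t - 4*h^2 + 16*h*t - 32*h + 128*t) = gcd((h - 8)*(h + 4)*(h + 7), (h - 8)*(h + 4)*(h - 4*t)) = h^2 - 4*h - 32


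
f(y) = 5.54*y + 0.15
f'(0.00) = 5.54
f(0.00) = 0.15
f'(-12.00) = 5.54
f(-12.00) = -66.33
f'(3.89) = 5.54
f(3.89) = 21.70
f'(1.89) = 5.54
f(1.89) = 10.62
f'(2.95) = 5.54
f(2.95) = 16.49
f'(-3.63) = 5.54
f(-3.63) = -19.96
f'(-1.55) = 5.54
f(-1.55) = -8.44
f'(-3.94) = 5.54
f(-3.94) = -21.68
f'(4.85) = 5.54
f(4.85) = 27.02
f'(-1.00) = 5.54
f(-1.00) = -5.39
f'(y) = 5.54000000000000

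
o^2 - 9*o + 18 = (o - 6)*(o - 3)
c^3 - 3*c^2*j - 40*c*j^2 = c*(c - 8*j)*(c + 5*j)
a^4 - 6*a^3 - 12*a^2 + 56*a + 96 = (a - 6)*(a - 4)*(a + 2)^2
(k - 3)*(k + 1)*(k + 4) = k^3 + 2*k^2 - 11*k - 12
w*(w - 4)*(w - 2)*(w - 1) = w^4 - 7*w^3 + 14*w^2 - 8*w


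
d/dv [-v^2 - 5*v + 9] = -2*v - 5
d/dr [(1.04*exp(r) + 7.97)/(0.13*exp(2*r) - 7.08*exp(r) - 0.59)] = (-0.1352*exp(2*r) - 2.0722*exp(r) + 55.814)*exp(r)/(0.0169*exp(4*r) - 1.8408*exp(3*r) + 49.973*exp(2*r) + 8.3544*exp(r) + 0.3481)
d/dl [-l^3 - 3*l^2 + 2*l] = -3*l^2 - 6*l + 2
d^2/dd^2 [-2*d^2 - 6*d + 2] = -4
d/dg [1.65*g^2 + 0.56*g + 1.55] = 3.3*g + 0.56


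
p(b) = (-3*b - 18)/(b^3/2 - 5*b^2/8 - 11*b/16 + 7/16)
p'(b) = (-3*b - 18)*(-3*b^2/2 + 5*b/4 + 11/16)/(b^3/2 - 5*b^2/8 - 11*b/16 + 7/16)^2 - 3/(b^3/2 - 5*b^2/8 - 11*b/16 + 7/16)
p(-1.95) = 2.82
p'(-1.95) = 5.58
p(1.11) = 51.79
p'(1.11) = -21.24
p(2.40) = -12.00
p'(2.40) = 26.88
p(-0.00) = -41.14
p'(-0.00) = -71.51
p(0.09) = -49.25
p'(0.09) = -112.71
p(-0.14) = -33.80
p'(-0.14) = -37.16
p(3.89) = -1.67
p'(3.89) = 1.45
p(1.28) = 52.26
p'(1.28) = 28.45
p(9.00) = -0.15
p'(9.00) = 0.04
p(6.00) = -0.44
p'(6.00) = 0.21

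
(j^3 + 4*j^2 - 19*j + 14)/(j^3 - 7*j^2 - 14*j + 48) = (j^2 + 6*j - 7)/(j^2 - 5*j - 24)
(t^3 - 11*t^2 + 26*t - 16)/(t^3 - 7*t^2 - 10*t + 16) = (t - 2)/(t + 2)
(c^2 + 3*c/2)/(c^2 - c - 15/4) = 2*c/(2*c - 5)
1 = 1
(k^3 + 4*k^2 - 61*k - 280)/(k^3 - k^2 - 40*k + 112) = (k^2 - 3*k - 40)/(k^2 - 8*k + 16)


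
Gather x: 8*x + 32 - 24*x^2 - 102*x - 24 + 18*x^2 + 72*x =-6*x^2 - 22*x + 8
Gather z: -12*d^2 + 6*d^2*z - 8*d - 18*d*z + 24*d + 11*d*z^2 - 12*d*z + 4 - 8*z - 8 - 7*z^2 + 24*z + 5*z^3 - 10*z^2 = -12*d^2 + 16*d + 5*z^3 + z^2*(11*d - 17) + z*(6*d^2 - 30*d + 16) - 4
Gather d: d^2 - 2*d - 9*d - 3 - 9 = d^2 - 11*d - 12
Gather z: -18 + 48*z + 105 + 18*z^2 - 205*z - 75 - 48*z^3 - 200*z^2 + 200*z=-48*z^3 - 182*z^2 + 43*z + 12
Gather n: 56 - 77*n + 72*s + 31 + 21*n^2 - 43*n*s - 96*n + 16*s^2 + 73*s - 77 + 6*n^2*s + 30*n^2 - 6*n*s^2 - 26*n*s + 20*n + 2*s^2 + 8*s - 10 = n^2*(6*s + 51) + n*(-6*s^2 - 69*s - 153) + 18*s^2 + 153*s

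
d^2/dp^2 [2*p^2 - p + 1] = 4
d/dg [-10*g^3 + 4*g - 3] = 4 - 30*g^2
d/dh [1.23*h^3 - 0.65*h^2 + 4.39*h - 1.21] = 3.69*h^2 - 1.3*h + 4.39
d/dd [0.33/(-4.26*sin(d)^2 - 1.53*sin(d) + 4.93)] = (2.8116*sin(d) + 0.5049)*cos(d)/(4.26*sin(d)^2 + 1.53*sin(d) - 4.93)^2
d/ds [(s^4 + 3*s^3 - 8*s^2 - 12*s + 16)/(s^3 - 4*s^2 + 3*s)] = (s^4 - 6*s^3 - 8*s^2 + 32*s - 48)/(s^2*(s^2 - 6*s + 9))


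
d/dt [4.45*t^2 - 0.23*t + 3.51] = 8.9*t - 0.23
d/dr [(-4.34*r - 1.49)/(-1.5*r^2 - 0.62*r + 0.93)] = (6.51*r^2 + 2.6908*r - (3.0*r + 0.62)*(4.34*r + 1.49) - 4.0362)/(1.5*r^2 + 0.62*r - 0.93)^2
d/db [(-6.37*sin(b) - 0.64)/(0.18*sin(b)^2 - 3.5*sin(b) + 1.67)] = (1.1466*sin(b)^2 + 0.230399999999999*sin(b) - 12.8779)*cos(b)/(0.0324*sin(b)^4 - 1.26*sin(b)^3 + 12.8512*sin(b)^2 - 11.69*sin(b) + 2.7889)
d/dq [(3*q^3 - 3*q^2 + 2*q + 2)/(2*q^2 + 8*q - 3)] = (6*q^4 + 48*q^3 - 55*q^2 + 10*q - 22)/(4*q^4 + 32*q^3 + 52*q^2 - 48*q + 9)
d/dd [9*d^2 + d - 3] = 18*d + 1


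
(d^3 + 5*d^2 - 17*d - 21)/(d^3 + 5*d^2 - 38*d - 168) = (d^2 - 2*d - 3)/(d^2 - 2*d - 24)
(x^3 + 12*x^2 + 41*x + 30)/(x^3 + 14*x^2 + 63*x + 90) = (x + 1)/(x + 3)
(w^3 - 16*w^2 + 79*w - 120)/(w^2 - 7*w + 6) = (w^3 - 16*w^2 + 79*w - 120)/(w^2 - 7*w + 6)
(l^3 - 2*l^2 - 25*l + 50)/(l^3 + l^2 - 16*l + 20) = (l - 5)/(l - 2)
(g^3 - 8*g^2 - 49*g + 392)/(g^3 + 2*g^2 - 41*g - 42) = (g^2 - 15*g + 56)/(g^2 - 5*g - 6)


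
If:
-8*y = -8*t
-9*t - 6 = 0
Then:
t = -2/3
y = -2/3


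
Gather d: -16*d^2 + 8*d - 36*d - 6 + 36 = -16*d^2 - 28*d + 30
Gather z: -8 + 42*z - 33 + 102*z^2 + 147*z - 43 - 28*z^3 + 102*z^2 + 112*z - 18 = -28*z^3 + 204*z^2 + 301*z - 102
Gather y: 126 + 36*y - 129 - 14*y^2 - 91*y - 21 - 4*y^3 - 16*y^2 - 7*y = -4*y^3 - 30*y^2 - 62*y - 24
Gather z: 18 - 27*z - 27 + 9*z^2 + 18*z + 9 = 9*z^2 - 9*z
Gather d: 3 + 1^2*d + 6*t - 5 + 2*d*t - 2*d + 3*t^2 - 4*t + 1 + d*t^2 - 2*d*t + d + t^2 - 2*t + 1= d*t^2 + 4*t^2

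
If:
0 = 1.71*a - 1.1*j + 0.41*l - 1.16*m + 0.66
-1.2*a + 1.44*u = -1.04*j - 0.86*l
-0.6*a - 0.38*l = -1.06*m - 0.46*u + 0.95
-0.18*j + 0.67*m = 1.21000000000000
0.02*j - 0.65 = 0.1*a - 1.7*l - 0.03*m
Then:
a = 2.56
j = 2.22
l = 0.46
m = 2.40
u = 0.25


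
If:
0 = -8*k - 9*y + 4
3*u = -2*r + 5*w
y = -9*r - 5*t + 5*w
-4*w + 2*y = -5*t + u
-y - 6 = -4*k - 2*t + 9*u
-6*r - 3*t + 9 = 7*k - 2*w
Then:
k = 8471/6835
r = -8944/116195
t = 28626/116195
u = 1386/116195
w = -2746/116195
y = -4492/6835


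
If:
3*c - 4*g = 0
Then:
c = 4*g/3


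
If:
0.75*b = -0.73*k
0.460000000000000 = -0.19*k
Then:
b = 2.36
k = -2.42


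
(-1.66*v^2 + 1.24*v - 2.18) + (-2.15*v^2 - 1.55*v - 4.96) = -3.81*v^2 - 0.31*v - 7.14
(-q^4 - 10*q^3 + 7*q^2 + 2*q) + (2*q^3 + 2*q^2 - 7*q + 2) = -q^4 - 8*q^3 + 9*q^2 - 5*q + 2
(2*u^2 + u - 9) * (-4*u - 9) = -8*u^3 - 22*u^2 + 27*u + 81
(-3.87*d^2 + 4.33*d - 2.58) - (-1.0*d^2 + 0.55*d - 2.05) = -2.87*d^2 + 3.78*d - 0.53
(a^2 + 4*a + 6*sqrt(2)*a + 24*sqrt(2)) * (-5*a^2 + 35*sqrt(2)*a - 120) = -5*a^4 - 20*a^3 + 5*sqrt(2)*a^3 + 20*sqrt(2)*a^2 + 300*a^2 - 720*sqrt(2)*a + 1200*a - 2880*sqrt(2)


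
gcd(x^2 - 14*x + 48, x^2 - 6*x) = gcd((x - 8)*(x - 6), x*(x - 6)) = x - 6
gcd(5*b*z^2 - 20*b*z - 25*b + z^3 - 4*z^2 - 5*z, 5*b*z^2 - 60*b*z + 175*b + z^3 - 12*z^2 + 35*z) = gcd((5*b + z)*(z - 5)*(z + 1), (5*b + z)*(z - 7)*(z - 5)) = 5*b*z - 25*b + z^2 - 5*z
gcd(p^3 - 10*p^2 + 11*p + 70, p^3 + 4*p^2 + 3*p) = 1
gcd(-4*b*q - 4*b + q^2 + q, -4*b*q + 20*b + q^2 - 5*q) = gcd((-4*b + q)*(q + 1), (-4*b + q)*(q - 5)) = -4*b + q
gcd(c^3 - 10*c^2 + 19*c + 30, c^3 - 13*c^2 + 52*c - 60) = c^2 - 11*c + 30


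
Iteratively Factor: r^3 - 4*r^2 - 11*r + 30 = (r - 5)*(r^2 + r - 6) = (r - 5)*(r - 2)*(r + 3)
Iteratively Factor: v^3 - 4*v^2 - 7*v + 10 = (v - 5)*(v^2 + v - 2) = (v - 5)*(v + 2)*(v - 1)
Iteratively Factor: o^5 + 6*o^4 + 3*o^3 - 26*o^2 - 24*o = (o + 4)*(o^4 + 2*o^3 - 5*o^2 - 6*o) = (o + 3)*(o + 4)*(o^3 - o^2 - 2*o) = (o - 2)*(o + 3)*(o + 4)*(o^2 + o) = o*(o - 2)*(o + 3)*(o + 4)*(o + 1)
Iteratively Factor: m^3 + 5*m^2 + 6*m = (m)*(m^2 + 5*m + 6) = m*(m + 3)*(m + 2)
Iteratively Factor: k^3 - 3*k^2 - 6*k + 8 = (k + 2)*(k^2 - 5*k + 4) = (k - 4)*(k + 2)*(k - 1)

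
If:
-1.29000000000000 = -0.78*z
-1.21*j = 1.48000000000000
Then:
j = -1.22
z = 1.65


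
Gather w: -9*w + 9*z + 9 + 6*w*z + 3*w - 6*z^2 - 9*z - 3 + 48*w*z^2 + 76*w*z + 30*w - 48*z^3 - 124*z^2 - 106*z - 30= w*(48*z^2 + 82*z + 24) - 48*z^3 - 130*z^2 - 106*z - 24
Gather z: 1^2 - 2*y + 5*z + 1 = -2*y + 5*z + 2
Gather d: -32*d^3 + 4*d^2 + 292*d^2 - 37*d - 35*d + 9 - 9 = -32*d^3 + 296*d^2 - 72*d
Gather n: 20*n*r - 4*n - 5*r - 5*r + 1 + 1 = n*(20*r - 4) - 10*r + 2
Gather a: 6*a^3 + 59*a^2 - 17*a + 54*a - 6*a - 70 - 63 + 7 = 6*a^3 + 59*a^2 + 31*a - 126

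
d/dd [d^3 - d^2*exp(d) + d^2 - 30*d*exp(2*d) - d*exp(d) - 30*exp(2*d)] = -d^2*exp(d) + 3*d^2 - 60*d*exp(2*d) - 3*d*exp(d) + 2*d - 90*exp(2*d) - exp(d)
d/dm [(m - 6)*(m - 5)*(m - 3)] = 3*m^2 - 28*m + 63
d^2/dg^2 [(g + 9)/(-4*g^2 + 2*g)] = (g*(2*g - 1)*(6*g + 17) - (g + 9)*(4*g - 1)^2)/(g^3*(2*g - 1)^3)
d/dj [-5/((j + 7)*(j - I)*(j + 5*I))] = 5*((j + 7)*(j - I) + (j + 7)*(j + 5*I) + (j - I)*(j + 5*I))/((j + 7)^2*(j - I)^2*(j + 5*I)^2)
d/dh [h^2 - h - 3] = 2*h - 1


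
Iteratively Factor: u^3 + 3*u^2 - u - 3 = (u - 1)*(u^2 + 4*u + 3) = (u - 1)*(u + 3)*(u + 1)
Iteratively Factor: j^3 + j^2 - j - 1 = (j + 1)*(j^2 - 1) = (j + 1)^2*(j - 1)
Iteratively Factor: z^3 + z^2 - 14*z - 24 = (z - 4)*(z^2 + 5*z + 6) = (z - 4)*(z + 2)*(z + 3)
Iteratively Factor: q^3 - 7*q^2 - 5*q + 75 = (q - 5)*(q^2 - 2*q - 15) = (q - 5)^2*(q + 3)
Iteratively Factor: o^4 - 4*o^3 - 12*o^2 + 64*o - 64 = (o + 4)*(o^3 - 8*o^2 + 20*o - 16) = (o - 2)*(o + 4)*(o^2 - 6*o + 8) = (o - 2)^2*(o + 4)*(o - 4)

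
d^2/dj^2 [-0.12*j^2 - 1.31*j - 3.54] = -0.240000000000000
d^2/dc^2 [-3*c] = 0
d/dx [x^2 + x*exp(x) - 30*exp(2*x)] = x*exp(x) + 2*x - 60*exp(2*x) + exp(x)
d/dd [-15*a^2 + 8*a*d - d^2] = 8*a - 2*d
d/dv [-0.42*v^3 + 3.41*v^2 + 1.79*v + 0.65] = -1.26*v^2 + 6.82*v + 1.79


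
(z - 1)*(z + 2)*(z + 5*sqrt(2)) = z^3 + z^2 + 5*sqrt(2)*z^2 - 2*z + 5*sqrt(2)*z - 10*sqrt(2)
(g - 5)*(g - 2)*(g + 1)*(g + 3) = g^4 - 3*g^3 - 15*g^2 + 19*g + 30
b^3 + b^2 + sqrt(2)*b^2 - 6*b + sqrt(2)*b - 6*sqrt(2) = (b - 2)*(b + 3)*(b + sqrt(2))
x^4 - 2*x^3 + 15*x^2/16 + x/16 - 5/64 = (x - 5/4)*(x - 1/2)^2*(x + 1/4)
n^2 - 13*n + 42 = (n - 7)*(n - 6)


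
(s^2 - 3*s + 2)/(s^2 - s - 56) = (-s^2 + 3*s - 2)/(-s^2 + s + 56)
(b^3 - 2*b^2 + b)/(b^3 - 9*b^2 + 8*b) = (b - 1)/(b - 8)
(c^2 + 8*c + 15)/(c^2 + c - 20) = (c + 3)/(c - 4)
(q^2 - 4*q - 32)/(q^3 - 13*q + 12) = (q - 8)/(q^2 - 4*q + 3)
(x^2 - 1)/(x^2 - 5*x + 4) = (x + 1)/(x - 4)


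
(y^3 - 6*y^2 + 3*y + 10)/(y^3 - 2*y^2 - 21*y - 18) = (y^2 - 7*y + 10)/(y^2 - 3*y - 18)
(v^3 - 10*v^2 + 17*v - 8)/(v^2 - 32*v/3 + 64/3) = 3*(v^2 - 2*v + 1)/(3*v - 8)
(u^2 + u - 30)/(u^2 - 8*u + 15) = (u + 6)/(u - 3)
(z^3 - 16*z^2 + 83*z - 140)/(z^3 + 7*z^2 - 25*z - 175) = (z^2 - 11*z + 28)/(z^2 + 12*z + 35)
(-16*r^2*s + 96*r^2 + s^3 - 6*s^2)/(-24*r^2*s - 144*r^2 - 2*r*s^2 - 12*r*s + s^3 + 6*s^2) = (4*r*s - 24*r - s^2 + 6*s)/(6*r*s + 36*r - s^2 - 6*s)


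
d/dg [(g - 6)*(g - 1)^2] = (g - 1)*(3*g - 13)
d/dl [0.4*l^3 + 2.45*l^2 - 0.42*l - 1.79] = 1.2*l^2 + 4.9*l - 0.42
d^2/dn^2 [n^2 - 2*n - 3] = 2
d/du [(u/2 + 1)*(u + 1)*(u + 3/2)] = 3*u^2/2 + 9*u/2 + 13/4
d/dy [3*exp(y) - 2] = 3*exp(y)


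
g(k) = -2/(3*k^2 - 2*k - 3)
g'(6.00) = 0.01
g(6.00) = -0.02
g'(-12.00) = 0.00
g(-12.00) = 0.00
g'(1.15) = 5.52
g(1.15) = 1.50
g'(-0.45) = -4.22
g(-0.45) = 1.34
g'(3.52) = 0.05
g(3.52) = -0.07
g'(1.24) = 14.47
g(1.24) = 2.31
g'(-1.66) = -0.32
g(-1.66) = -0.23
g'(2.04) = 0.70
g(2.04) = -0.37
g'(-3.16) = -0.04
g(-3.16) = -0.06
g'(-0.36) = -2.33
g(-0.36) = 1.06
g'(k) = -2*(2 - 6*k)/(3*k^2 - 2*k - 3)^2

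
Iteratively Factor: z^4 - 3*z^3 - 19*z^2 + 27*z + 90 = (z - 3)*(z^3 - 19*z - 30) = (z - 3)*(z + 2)*(z^2 - 2*z - 15) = (z - 5)*(z - 3)*(z + 2)*(z + 3)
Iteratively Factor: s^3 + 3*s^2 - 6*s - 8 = (s + 4)*(s^2 - s - 2) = (s - 2)*(s + 4)*(s + 1)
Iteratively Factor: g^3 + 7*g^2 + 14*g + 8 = (g + 1)*(g^2 + 6*g + 8) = (g + 1)*(g + 2)*(g + 4)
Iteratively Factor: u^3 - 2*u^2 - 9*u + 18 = (u - 2)*(u^2 - 9) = (u - 3)*(u - 2)*(u + 3)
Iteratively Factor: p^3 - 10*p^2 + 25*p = (p - 5)*(p^2 - 5*p) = p*(p - 5)*(p - 5)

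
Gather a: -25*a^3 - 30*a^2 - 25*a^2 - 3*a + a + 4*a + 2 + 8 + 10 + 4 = -25*a^3 - 55*a^2 + 2*a + 24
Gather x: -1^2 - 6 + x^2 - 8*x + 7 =x^2 - 8*x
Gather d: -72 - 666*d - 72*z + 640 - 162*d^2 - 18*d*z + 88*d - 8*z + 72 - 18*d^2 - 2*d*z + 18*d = -180*d^2 + d*(-20*z - 560) - 80*z + 640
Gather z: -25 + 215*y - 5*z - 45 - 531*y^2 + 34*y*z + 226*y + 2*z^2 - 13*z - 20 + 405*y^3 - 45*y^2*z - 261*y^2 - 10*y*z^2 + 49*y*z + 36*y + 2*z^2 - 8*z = 405*y^3 - 792*y^2 + 477*y + z^2*(4 - 10*y) + z*(-45*y^2 + 83*y - 26) - 90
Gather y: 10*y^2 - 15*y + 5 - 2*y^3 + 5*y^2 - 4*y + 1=-2*y^3 + 15*y^2 - 19*y + 6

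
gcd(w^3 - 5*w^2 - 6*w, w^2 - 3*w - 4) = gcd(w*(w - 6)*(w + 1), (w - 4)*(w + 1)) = w + 1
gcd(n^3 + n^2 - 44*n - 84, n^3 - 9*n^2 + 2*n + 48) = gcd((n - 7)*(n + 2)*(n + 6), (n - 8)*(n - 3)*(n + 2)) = n + 2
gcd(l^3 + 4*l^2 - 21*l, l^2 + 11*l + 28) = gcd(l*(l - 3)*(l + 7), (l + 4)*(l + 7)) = l + 7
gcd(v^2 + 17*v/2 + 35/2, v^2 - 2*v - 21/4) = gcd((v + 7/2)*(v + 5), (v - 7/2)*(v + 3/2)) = 1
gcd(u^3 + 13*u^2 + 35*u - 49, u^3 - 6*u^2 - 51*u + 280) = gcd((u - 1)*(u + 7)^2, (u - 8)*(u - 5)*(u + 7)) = u + 7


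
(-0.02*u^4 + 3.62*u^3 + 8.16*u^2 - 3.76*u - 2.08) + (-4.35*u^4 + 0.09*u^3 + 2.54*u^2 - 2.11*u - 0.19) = -4.37*u^4 + 3.71*u^3 + 10.7*u^2 - 5.87*u - 2.27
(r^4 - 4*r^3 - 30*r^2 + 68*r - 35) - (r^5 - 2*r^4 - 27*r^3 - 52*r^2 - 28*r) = -r^5 + 3*r^4 + 23*r^3 + 22*r^2 + 96*r - 35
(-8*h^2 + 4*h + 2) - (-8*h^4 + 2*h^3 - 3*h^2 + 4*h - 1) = 8*h^4 - 2*h^3 - 5*h^2 + 3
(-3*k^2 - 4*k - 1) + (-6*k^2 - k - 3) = -9*k^2 - 5*k - 4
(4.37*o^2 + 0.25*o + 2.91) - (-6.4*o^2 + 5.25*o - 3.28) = 10.77*o^2 - 5.0*o + 6.19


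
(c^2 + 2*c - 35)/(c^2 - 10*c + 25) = (c + 7)/(c - 5)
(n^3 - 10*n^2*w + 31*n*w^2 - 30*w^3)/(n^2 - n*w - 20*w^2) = (n^2 - 5*n*w + 6*w^2)/(n + 4*w)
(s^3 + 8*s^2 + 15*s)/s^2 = s + 8 + 15/s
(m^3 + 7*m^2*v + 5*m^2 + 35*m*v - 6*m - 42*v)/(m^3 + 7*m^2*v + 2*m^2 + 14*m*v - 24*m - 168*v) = (m - 1)/(m - 4)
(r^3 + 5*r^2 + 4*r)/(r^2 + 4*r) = r + 1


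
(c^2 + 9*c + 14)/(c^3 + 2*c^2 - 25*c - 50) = (c + 7)/(c^2 - 25)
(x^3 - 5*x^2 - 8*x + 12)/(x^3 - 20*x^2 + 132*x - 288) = (x^2 + x - 2)/(x^2 - 14*x + 48)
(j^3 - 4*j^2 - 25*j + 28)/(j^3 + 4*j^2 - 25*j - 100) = (j^2 - 8*j + 7)/(j^2 - 25)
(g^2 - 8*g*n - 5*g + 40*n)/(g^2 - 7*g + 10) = (g - 8*n)/(g - 2)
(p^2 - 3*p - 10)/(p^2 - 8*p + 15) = (p + 2)/(p - 3)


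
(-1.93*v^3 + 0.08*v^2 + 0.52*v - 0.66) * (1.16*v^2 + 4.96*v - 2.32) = -2.2388*v^5 - 9.48*v^4 + 5.4776*v^3 + 1.628*v^2 - 4.48*v + 1.5312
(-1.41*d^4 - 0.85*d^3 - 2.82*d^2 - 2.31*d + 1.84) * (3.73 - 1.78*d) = 2.5098*d^5 - 3.7463*d^4 + 1.8491*d^3 - 6.4068*d^2 - 11.8915*d + 6.8632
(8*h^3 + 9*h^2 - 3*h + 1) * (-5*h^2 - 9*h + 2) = -40*h^5 - 117*h^4 - 50*h^3 + 40*h^2 - 15*h + 2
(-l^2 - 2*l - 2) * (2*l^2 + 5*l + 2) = -2*l^4 - 9*l^3 - 16*l^2 - 14*l - 4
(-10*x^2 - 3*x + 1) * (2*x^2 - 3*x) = -20*x^4 + 24*x^3 + 11*x^2 - 3*x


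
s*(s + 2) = s^2 + 2*s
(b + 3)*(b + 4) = b^2 + 7*b + 12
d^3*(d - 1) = d^4 - d^3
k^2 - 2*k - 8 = (k - 4)*(k + 2)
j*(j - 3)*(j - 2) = j^3 - 5*j^2 + 6*j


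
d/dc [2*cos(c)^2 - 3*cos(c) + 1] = (3 - 4*cos(c))*sin(c)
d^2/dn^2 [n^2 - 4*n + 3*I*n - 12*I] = 2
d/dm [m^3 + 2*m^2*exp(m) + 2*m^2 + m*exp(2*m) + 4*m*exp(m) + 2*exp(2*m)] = 2*m^2*exp(m) + 3*m^2 + 2*m*exp(2*m) + 8*m*exp(m) + 4*m + 5*exp(2*m) + 4*exp(m)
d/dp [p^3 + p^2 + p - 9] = 3*p^2 + 2*p + 1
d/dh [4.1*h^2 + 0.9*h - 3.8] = 8.2*h + 0.9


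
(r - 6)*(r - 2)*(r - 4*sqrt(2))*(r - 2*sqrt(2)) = r^4 - 6*sqrt(2)*r^3 - 8*r^3 + 28*r^2 + 48*sqrt(2)*r^2 - 128*r - 72*sqrt(2)*r + 192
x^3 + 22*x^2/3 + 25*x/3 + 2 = (x + 1/3)*(x + 1)*(x + 6)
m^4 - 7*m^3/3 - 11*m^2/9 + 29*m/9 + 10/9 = (m - 2)*(m - 5/3)*(m + 1/3)*(m + 1)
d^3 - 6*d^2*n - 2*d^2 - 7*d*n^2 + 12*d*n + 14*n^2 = (d - 2)*(d - 7*n)*(d + n)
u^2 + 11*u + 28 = (u + 4)*(u + 7)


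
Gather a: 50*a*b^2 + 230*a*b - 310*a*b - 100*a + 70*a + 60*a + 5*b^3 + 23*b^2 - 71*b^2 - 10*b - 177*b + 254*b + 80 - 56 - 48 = a*(50*b^2 - 80*b + 30) + 5*b^3 - 48*b^2 + 67*b - 24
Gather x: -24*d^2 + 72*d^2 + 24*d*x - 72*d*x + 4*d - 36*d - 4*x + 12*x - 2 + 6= 48*d^2 - 32*d + x*(8 - 48*d) + 4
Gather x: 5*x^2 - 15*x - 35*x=5*x^2 - 50*x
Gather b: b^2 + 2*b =b^2 + 2*b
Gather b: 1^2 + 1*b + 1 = b + 2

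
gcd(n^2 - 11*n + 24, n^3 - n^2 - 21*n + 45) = n - 3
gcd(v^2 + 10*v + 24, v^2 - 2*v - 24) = v + 4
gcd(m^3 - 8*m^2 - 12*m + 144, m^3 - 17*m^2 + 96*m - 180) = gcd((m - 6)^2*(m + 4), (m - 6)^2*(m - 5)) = m^2 - 12*m + 36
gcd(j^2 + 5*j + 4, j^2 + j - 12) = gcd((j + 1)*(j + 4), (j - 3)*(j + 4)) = j + 4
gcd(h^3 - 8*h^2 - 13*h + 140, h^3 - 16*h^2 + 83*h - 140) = h^2 - 12*h + 35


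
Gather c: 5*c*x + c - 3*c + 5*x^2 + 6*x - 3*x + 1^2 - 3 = c*(5*x - 2) + 5*x^2 + 3*x - 2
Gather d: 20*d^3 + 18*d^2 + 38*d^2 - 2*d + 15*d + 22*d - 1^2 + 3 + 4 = 20*d^3 + 56*d^2 + 35*d + 6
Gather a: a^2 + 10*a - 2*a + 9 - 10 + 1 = a^2 + 8*a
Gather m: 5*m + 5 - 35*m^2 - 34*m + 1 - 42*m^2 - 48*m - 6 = -77*m^2 - 77*m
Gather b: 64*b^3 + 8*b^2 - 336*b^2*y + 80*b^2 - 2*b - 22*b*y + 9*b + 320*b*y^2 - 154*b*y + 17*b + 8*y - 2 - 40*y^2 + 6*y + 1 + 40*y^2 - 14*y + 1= 64*b^3 + b^2*(88 - 336*y) + b*(320*y^2 - 176*y + 24)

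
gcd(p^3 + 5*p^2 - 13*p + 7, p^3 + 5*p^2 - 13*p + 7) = p^3 + 5*p^2 - 13*p + 7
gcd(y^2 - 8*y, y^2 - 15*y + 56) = y - 8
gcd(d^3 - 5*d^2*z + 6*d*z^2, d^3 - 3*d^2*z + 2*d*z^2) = -d^2 + 2*d*z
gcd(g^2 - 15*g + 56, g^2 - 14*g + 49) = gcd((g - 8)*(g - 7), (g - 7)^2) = g - 7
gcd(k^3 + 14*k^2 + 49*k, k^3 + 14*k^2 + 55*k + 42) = k + 7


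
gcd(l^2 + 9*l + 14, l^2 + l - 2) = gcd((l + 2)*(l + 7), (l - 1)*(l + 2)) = l + 2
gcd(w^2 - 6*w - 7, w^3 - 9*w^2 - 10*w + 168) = w - 7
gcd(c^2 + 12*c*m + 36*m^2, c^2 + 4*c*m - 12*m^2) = c + 6*m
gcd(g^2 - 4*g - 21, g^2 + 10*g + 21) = g + 3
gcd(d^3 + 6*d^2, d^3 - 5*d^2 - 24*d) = d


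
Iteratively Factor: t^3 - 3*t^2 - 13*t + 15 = (t - 1)*(t^2 - 2*t - 15) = (t - 5)*(t - 1)*(t + 3)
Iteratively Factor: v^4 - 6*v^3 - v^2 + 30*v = (v - 5)*(v^3 - v^2 - 6*v) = (v - 5)*(v - 3)*(v^2 + 2*v) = v*(v - 5)*(v - 3)*(v + 2)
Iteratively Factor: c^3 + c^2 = (c + 1)*(c^2) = c*(c + 1)*(c)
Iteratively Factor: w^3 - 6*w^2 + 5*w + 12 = (w + 1)*(w^2 - 7*w + 12) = (w - 3)*(w + 1)*(w - 4)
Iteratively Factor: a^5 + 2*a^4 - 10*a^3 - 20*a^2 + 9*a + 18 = (a + 2)*(a^4 - 10*a^2 + 9) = (a - 3)*(a + 2)*(a^3 + 3*a^2 - a - 3) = (a - 3)*(a - 1)*(a + 2)*(a^2 + 4*a + 3) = (a - 3)*(a - 1)*(a + 2)*(a + 3)*(a + 1)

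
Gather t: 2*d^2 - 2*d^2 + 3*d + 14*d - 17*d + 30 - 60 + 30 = 0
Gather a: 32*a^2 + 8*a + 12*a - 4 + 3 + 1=32*a^2 + 20*a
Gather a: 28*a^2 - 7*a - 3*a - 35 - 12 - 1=28*a^2 - 10*a - 48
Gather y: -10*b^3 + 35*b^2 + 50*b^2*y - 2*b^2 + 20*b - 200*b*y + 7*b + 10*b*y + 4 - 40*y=-10*b^3 + 33*b^2 + 27*b + y*(50*b^2 - 190*b - 40) + 4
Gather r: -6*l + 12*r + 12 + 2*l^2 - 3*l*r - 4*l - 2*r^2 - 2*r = 2*l^2 - 10*l - 2*r^2 + r*(10 - 3*l) + 12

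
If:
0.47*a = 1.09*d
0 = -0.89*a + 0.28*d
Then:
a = 0.00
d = 0.00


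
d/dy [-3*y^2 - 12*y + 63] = -6*y - 12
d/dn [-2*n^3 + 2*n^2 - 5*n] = -6*n^2 + 4*n - 5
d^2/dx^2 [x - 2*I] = 0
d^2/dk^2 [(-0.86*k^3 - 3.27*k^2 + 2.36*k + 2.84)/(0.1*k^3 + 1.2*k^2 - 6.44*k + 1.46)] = (0.140999999999999*k^6 - 3.18144*k^5 - 9.08856000000002*k^4 - 96.889112*k^3 + 92.3197439999999*k^2 - 169.980336*k + 256.057352)/(0.001*k^9 + 0.036*k^8 + 0.2388*k^7 - 2.865*k^6 - 14.32752*k^5 + 149.97072*k^4 - 334.147784*k^3 + 189.328128*k^2 - 41.182512*k + 3.112136)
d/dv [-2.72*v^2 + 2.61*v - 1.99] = 2.61 - 5.44*v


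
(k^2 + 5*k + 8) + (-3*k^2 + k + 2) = -2*k^2 + 6*k + 10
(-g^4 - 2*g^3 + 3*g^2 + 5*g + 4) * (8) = -8*g^4 - 16*g^3 + 24*g^2 + 40*g + 32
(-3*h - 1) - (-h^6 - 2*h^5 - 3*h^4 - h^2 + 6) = h^6 + 2*h^5 + 3*h^4 + h^2 - 3*h - 7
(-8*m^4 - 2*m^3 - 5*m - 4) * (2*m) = -16*m^5 - 4*m^4 - 10*m^2 - 8*m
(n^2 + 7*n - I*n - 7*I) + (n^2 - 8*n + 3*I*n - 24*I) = 2*n^2 - n + 2*I*n - 31*I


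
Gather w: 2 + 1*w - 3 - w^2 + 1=-w^2 + w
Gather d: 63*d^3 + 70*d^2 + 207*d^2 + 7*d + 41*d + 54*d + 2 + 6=63*d^3 + 277*d^2 + 102*d + 8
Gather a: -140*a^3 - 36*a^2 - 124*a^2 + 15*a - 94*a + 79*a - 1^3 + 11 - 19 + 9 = -140*a^3 - 160*a^2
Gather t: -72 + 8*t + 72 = 8*t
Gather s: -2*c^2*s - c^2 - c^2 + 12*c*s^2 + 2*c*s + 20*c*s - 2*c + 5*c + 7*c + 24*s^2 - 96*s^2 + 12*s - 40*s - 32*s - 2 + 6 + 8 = -2*c^2 + 10*c + s^2*(12*c - 72) + s*(-2*c^2 + 22*c - 60) + 12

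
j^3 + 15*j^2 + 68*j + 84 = (j + 2)*(j + 6)*(j + 7)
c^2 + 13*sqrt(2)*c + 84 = (c + 6*sqrt(2))*(c + 7*sqrt(2))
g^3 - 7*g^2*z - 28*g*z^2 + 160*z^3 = (g - 8*z)*(g - 4*z)*(g + 5*z)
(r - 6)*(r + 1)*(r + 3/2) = r^3 - 7*r^2/2 - 27*r/2 - 9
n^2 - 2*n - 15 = (n - 5)*(n + 3)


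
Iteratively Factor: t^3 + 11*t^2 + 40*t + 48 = (t + 4)*(t^2 + 7*t + 12) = (t + 4)^2*(t + 3)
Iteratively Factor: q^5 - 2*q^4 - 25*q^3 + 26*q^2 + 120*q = (q - 3)*(q^4 + q^3 - 22*q^2 - 40*q) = (q - 3)*(q + 4)*(q^3 - 3*q^2 - 10*q) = (q - 5)*(q - 3)*(q + 4)*(q^2 + 2*q) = (q - 5)*(q - 3)*(q + 2)*(q + 4)*(q)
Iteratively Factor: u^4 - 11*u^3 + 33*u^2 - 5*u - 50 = (u + 1)*(u^3 - 12*u^2 + 45*u - 50) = (u - 5)*(u + 1)*(u^2 - 7*u + 10) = (u - 5)*(u - 2)*(u + 1)*(u - 5)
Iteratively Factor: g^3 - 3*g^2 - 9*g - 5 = (g + 1)*(g^2 - 4*g - 5) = (g + 1)^2*(g - 5)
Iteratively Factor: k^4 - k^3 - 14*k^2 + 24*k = (k)*(k^3 - k^2 - 14*k + 24) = k*(k - 2)*(k^2 + k - 12) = k*(k - 2)*(k + 4)*(k - 3)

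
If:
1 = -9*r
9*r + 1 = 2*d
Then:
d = 0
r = -1/9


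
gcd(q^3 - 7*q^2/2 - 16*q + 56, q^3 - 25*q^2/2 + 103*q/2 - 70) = q^2 - 15*q/2 + 14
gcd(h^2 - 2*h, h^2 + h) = h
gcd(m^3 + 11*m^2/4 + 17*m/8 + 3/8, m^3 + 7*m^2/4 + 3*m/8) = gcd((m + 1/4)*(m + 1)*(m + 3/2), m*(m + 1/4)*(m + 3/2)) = m^2 + 7*m/4 + 3/8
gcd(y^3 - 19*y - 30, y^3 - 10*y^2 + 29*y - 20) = y - 5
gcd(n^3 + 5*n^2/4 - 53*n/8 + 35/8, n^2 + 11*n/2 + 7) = n + 7/2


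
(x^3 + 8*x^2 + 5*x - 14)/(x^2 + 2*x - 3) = (x^2 + 9*x + 14)/(x + 3)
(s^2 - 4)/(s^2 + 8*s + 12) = (s - 2)/(s + 6)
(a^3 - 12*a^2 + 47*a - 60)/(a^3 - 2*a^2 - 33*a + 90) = (a - 4)/(a + 6)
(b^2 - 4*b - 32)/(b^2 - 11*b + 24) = (b + 4)/(b - 3)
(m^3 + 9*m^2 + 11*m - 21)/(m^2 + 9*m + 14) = (m^2 + 2*m - 3)/(m + 2)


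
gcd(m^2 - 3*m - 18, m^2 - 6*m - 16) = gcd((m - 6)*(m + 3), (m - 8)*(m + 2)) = 1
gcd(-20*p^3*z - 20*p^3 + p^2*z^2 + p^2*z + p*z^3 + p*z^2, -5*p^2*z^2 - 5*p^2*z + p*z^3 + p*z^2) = p*z + p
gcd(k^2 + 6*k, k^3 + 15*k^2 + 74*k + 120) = k + 6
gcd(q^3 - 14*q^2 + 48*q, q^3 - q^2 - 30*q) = q^2 - 6*q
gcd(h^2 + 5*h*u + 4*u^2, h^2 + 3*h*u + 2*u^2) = h + u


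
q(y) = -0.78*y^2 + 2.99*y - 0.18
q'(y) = 2.99 - 1.56*y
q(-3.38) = -19.20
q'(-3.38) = 8.26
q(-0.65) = -2.45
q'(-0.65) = 4.00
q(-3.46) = -19.86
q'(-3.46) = 8.39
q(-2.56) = -12.95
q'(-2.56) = 6.98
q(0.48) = 1.08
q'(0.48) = 2.24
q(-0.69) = -2.61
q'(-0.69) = 4.07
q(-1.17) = -4.75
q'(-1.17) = 4.82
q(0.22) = 0.44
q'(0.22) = 2.65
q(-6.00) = -46.20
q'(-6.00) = 12.35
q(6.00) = -10.32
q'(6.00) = -6.37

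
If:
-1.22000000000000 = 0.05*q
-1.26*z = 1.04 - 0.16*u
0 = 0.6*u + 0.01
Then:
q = -24.40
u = -0.02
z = -0.83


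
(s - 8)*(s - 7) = s^2 - 15*s + 56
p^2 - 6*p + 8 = (p - 4)*(p - 2)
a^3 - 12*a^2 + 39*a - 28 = (a - 7)*(a - 4)*(a - 1)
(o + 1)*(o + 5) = o^2 + 6*o + 5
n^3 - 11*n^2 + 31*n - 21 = (n - 7)*(n - 3)*(n - 1)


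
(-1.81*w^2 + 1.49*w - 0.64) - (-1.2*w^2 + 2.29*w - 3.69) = -0.61*w^2 - 0.8*w + 3.05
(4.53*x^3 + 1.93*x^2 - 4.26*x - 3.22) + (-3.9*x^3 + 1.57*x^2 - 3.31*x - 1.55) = 0.63*x^3 + 3.5*x^2 - 7.57*x - 4.77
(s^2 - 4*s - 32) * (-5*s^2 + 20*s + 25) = -5*s^4 + 40*s^3 + 105*s^2 - 740*s - 800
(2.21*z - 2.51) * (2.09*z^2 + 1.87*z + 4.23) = 4.6189*z^3 - 1.1132*z^2 + 4.6546*z - 10.6173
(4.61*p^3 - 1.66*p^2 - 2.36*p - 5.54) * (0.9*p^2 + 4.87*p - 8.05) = 4.149*p^5 + 20.9567*p^4 - 47.3187*p^3 - 3.1162*p^2 - 7.9818*p + 44.597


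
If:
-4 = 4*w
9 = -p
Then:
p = -9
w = -1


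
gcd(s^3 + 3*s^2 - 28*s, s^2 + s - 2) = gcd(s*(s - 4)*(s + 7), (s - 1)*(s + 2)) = 1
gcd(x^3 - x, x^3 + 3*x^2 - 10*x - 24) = 1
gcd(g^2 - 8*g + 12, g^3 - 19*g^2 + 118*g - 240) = g - 6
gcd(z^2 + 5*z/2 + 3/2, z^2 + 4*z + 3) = z + 1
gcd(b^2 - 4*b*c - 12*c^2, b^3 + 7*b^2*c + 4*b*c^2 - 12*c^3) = b + 2*c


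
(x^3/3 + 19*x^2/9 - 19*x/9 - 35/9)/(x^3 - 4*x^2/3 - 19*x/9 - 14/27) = 3*(-3*x^3 - 19*x^2 + 19*x + 35)/(-27*x^3 + 36*x^2 + 57*x + 14)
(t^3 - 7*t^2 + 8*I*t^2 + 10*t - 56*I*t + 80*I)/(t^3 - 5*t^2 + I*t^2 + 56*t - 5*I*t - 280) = (t - 2)/(t - 7*I)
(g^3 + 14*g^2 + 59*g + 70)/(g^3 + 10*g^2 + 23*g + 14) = (g + 5)/(g + 1)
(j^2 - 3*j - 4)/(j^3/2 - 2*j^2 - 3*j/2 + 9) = 2*(j^2 - 3*j - 4)/(j^3 - 4*j^2 - 3*j + 18)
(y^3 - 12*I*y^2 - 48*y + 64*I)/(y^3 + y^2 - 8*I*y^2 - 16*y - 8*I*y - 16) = (y - 4*I)/(y + 1)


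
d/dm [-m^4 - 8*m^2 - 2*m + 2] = -4*m^3 - 16*m - 2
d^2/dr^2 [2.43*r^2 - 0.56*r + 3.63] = 4.86000000000000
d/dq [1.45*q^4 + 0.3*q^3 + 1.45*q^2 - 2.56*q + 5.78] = 5.8*q^3 + 0.9*q^2 + 2.9*q - 2.56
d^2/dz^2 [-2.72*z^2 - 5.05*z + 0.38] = -5.44000000000000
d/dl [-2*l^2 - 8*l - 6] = -4*l - 8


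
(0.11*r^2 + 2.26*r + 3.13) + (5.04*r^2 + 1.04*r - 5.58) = 5.15*r^2 + 3.3*r - 2.45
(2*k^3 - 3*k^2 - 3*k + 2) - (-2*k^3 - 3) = 4*k^3 - 3*k^2 - 3*k + 5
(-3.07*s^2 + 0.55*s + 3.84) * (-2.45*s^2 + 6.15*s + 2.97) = 7.5215*s^4 - 20.228*s^3 - 15.1434*s^2 + 25.2495*s + 11.4048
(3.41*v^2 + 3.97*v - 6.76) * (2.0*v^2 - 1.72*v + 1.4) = 6.82*v^4 + 2.0748*v^3 - 15.5744*v^2 + 17.1852*v - 9.464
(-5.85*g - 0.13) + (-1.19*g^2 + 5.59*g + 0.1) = -1.19*g^2 - 0.26*g - 0.03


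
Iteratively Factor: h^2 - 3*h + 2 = (h - 2)*(h - 1)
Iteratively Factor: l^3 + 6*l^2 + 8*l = (l)*(l^2 + 6*l + 8) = l*(l + 2)*(l + 4)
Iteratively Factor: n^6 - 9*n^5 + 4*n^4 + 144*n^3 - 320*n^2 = (n)*(n^5 - 9*n^4 + 4*n^3 + 144*n^2 - 320*n) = n*(n - 5)*(n^4 - 4*n^3 - 16*n^2 + 64*n) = n*(n - 5)*(n - 4)*(n^3 - 16*n) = n^2*(n - 5)*(n - 4)*(n^2 - 16) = n^2*(n - 5)*(n - 4)*(n + 4)*(n - 4)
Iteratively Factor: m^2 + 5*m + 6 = (m + 2)*(m + 3)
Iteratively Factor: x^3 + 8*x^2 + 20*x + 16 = (x + 2)*(x^2 + 6*x + 8) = (x + 2)*(x + 4)*(x + 2)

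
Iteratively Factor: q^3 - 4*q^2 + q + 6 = (q - 3)*(q^2 - q - 2) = (q - 3)*(q - 2)*(q + 1)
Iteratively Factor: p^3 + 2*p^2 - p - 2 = (p + 1)*(p^2 + p - 2) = (p + 1)*(p + 2)*(p - 1)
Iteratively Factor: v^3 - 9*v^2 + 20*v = (v)*(v^2 - 9*v + 20) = v*(v - 4)*(v - 5)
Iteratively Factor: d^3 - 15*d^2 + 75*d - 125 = (d - 5)*(d^2 - 10*d + 25) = (d - 5)^2*(d - 5)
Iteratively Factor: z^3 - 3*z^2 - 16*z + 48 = (z - 4)*(z^2 + z - 12) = (z - 4)*(z + 4)*(z - 3)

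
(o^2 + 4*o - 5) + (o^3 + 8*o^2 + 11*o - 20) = o^3 + 9*o^2 + 15*o - 25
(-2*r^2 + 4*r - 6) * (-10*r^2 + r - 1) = 20*r^4 - 42*r^3 + 66*r^2 - 10*r + 6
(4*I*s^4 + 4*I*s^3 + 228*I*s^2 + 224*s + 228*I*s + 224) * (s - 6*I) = 4*I*s^5 + 24*s^4 + 4*I*s^4 + 24*s^3 + 228*I*s^3 + 1592*s^2 + 228*I*s^2 + 1592*s - 1344*I*s - 1344*I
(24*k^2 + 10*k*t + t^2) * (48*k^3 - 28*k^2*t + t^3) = 1152*k^5 - 192*k^4*t - 232*k^3*t^2 - 4*k^2*t^3 + 10*k*t^4 + t^5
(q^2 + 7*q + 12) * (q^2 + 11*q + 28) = q^4 + 18*q^3 + 117*q^2 + 328*q + 336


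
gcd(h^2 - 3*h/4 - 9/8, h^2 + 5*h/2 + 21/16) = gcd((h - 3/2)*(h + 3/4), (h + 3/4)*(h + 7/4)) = h + 3/4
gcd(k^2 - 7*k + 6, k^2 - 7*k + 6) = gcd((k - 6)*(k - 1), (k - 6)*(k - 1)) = k^2 - 7*k + 6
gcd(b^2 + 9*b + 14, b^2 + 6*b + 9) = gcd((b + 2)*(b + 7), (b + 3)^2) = 1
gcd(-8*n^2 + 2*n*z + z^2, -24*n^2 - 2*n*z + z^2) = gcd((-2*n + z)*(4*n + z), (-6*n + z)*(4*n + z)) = 4*n + z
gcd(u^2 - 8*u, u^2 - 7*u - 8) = u - 8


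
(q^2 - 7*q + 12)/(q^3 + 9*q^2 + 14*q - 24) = (q^2 - 7*q + 12)/(q^3 + 9*q^2 + 14*q - 24)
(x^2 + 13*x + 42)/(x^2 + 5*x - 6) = (x + 7)/(x - 1)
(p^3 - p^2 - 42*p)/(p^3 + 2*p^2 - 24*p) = (p - 7)/(p - 4)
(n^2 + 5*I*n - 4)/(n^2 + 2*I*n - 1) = (n + 4*I)/(n + I)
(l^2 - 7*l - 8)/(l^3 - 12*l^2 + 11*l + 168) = (l + 1)/(l^2 - 4*l - 21)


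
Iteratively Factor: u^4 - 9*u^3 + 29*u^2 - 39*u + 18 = (u - 2)*(u^3 - 7*u^2 + 15*u - 9) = (u - 2)*(u - 1)*(u^2 - 6*u + 9) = (u - 3)*(u - 2)*(u - 1)*(u - 3)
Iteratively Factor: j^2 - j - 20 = (j - 5)*(j + 4)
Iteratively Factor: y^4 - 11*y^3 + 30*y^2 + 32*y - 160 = (y - 4)*(y^3 - 7*y^2 + 2*y + 40) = (y - 5)*(y - 4)*(y^2 - 2*y - 8) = (y - 5)*(y - 4)*(y + 2)*(y - 4)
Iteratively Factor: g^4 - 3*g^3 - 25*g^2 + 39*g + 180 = (g + 3)*(g^3 - 6*g^2 - 7*g + 60) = (g + 3)^2*(g^2 - 9*g + 20) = (g - 5)*(g + 3)^2*(g - 4)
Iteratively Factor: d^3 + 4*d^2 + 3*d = (d + 3)*(d^2 + d) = d*(d + 3)*(d + 1)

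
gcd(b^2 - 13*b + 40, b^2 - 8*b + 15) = b - 5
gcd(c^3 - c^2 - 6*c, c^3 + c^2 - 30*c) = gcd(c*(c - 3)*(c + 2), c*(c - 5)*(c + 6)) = c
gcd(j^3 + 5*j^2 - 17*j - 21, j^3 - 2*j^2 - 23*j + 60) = j - 3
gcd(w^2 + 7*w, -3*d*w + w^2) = w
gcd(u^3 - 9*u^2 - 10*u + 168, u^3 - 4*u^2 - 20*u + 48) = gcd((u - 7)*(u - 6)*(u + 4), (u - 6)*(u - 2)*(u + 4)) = u^2 - 2*u - 24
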